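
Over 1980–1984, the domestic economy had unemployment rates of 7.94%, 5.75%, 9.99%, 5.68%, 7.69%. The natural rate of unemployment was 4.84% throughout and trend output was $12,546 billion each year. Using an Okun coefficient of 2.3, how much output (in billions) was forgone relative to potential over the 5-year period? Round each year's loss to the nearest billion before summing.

Year 1980: gap = -2.3 × (7.94 - 4.84) = -7.13%, loss ≈ 12546 × 7.13/100 ≈ 895.
Year 1981: gap = -2.3 × (5.75 - 4.84) = -2.093%, loss ≈ 12546 × 2.093/100 ≈ 263.
Year 1982: gap = -2.3 × (9.99 - 4.84) = -11.845%, loss ≈ 12546 × 11.845/100 ≈ 1486.
Year 1983: gap = -2.3 × (5.68 - 4.84) = -1.932%, loss ≈ 12546 × 1.932/100 ≈ 242.
Year 1984: gap = -2.3 × (7.69 - 4.84) = -6.555%, loss ≈ 12546 × 6.555/100 ≈ 822.
Total lost output = 895 + 263 + 1486 + 242 + 822 = 3708 billion.

$3,708 billion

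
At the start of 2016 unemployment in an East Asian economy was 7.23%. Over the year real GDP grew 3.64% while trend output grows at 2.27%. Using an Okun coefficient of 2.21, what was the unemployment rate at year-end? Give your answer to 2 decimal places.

Growth-rate Okun's law: g_Y = g_Y* - β × Δu, so Δu = (g_Y* - g_Y)/β.
Δu = (2.27 - 3.64)/2.21 = -1.37/2.21 = -0.62 percentage points.
Year-end unemployment = 7.23 - 0.62 = 6.61%.

6.61%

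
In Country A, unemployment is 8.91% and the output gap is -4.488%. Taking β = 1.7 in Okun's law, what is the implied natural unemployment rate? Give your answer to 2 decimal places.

From Okun's law, u - u* = -(output gap)/β = -(-4.488)/1.7 = 2.64 points.
So u* = 8.91 - 2.64 = 6.27%.

6.27%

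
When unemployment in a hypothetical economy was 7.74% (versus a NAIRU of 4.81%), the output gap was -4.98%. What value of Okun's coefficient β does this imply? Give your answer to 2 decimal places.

β ≈ 1.70

Okun's law: output gap = -β × (u - u*).
-4.98 = -β × (7.74 - 4.81) = -β × 2.93, so β = 4.98/2.93 = 1.70.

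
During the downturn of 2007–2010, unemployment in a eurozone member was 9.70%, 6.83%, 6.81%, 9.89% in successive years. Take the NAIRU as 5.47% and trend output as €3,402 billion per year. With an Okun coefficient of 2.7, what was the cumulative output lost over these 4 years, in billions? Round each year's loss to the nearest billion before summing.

Year 2007: gap = -2.7 × (9.7 - 5.47) = -11.421%, loss ≈ 3402 × 11.421/100 ≈ 389.
Year 2008: gap = -2.7 × (6.83 - 5.47) = -3.672%, loss ≈ 3402 × 3.672/100 ≈ 125.
Year 2009: gap = -2.7 × (6.81 - 5.47) = -3.618%, loss ≈ 3402 × 3.618/100 ≈ 123.
Year 2010: gap = -2.7 × (9.89 - 5.47) = -11.934%, loss ≈ 3402 × 11.934/100 ≈ 406.
Total lost output = 389 + 125 + 123 + 406 = 1043 billion.

€1,043 billion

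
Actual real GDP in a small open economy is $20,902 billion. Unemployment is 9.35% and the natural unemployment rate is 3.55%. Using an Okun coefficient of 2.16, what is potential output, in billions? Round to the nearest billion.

$23,896 billion

Unemployment gap = 9.35 - 3.55 = 5.8 points, so output gap = -2.16 × 5.8 = -12.528%.
Since Y = Y* × (1 + gap/100), Y* = 20902/0.87472 ≈ 23896 billion.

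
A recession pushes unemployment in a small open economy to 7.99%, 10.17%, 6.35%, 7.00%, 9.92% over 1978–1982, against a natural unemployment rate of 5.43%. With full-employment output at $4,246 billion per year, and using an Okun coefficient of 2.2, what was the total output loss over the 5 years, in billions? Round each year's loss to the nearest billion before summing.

Year 1978: gap = -2.2 × (7.99 - 5.43) = -5.632%, loss ≈ 4246 × 5.632/100 ≈ 239.
Year 1979: gap = -2.2 × (10.17 - 5.43) = -10.428%, loss ≈ 4246 × 10.428/100 ≈ 443.
Year 1980: gap = -2.2 × (6.35 - 5.43) = -2.024%, loss ≈ 4246 × 2.024/100 ≈ 86.
Year 1981: gap = -2.2 × (7 - 5.43) = -3.454%, loss ≈ 4246 × 3.454/100 ≈ 147.
Year 1982: gap = -2.2 × (9.92 - 5.43) = -9.878%, loss ≈ 4246 × 9.878/100 ≈ 419.
Total lost output = 239 + 443 + 86 + 147 + 419 = 1334 billion.

$1,334 billion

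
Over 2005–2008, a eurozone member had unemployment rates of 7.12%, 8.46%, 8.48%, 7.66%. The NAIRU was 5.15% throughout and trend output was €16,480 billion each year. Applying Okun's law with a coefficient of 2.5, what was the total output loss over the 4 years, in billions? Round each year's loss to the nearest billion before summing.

Year 2005: gap = -2.5 × (7.12 - 5.15) = -4.925%, loss ≈ 16480 × 4.925/100 ≈ 812.
Year 2006: gap = -2.5 × (8.46 - 5.15) = -8.275%, loss ≈ 16480 × 8.275/100 ≈ 1364.
Year 2007: gap = -2.5 × (8.48 - 5.15) = -8.325%, loss ≈ 16480 × 8.325/100 ≈ 1372.
Year 2008: gap = -2.5 × (7.66 - 5.15) = -6.275%, loss ≈ 16480 × 6.275/100 ≈ 1034.
Total lost output = 812 + 1364 + 1372 + 1034 = 4582 billion.

€4,582 billion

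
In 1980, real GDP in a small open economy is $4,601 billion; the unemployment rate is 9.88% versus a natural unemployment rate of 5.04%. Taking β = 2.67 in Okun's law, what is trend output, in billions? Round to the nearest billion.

Unemployment gap = 9.88 - 5.04 = 4.84 points, so output gap = -2.67 × 4.84 = -12.9228%.
Since Y = Y* × (1 + gap/100), Y* = 4601/0.870772 ≈ 5284 billion.

$5,284 billion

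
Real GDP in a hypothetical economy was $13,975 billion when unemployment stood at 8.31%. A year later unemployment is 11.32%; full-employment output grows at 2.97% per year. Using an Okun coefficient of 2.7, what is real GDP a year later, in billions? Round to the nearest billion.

$13,254 billion

Δu = 11.32 - 8.31 = 3.01 points.
Okun's law (growth form): g_Y = g_Y* - β × Δu = 2.97 - 2.7 × (3.01) = 2.97 - 8.127 = -5.157%.
Real GDP in the next year = 13975 × (1 - 5.157/100) = 13975 × 0.94843 ≈ 13254 billion.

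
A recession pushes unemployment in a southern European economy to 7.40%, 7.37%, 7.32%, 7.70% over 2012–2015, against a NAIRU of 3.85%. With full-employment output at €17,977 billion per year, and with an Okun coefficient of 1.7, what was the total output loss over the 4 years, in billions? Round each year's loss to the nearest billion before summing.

Year 2012: gap = -1.7 × (7.4 - 3.85) = -6.035%, loss ≈ 17977 × 6.035/100 ≈ 1085.
Year 2013: gap = -1.7 × (7.37 - 3.85) = -5.984%, loss ≈ 17977 × 5.984/100 ≈ 1076.
Year 2014: gap = -1.7 × (7.32 - 3.85) = -5.899%, loss ≈ 17977 × 5.899/100 ≈ 1060.
Year 2015: gap = -1.7 × (7.7 - 3.85) = -6.545%, loss ≈ 17977 × 6.545/100 ≈ 1177.
Total lost output = 1085 + 1076 + 1060 + 1177 = 4398 billion.

€4,398 billion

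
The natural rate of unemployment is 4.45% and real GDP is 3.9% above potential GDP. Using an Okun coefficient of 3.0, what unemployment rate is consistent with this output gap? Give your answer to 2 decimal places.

3.15%

From Okun's law, u - u* = -(output gap)/β = -(3.9)/3.0 = -1.3 points.
So u = 4.45 - 1.3 = 3.15%.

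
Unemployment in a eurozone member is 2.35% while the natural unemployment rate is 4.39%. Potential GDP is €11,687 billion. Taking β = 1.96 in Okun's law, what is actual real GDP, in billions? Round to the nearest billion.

Unemployment gap = 2.35 - 4.39 = -2.04 points, so the output gap is -1.96 × (-2.04) = 3.9984%.
Actual GDP = 11687 × (1 + 3.9984/100) = 11687 × 1.039984 ≈ 12154 billion.

€12,154 billion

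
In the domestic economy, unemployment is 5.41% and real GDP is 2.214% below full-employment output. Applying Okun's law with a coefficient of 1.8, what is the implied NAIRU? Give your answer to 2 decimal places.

From Okun's law, u - u* = -(output gap)/β = -(-2.214)/1.8 = 1.23 points.
So u* = 5.41 - 1.23 = 4.18%.

4.18%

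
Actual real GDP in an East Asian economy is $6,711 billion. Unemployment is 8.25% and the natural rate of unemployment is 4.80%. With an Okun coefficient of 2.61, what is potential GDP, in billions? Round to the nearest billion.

$7,375 billion

Unemployment gap = 8.25 - 4.8 = 3.45 points, so output gap = -2.61 × 3.45 = -9.0045%.
Since Y = Y* × (1 + gap/100), Y* = 6711/0.909955 ≈ 7375 billion.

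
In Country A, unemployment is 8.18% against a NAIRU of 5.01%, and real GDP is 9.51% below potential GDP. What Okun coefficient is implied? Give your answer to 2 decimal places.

Okun's law: output gap = -β × (u - u*).
-9.51 = -β × (8.18 - 5.01) = -β × 3.17, so β = 9.51/3.17 = 3.00.

β ≈ 3.00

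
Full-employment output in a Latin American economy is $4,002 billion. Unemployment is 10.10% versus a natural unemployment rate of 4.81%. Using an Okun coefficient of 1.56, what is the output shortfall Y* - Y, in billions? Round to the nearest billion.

$330 billion

Output gap = -1.56 × (10.1 - 4.81) = -1.56 × 5.29 = -8.2524%.
Actual GDP ≈ 4002 × 0.917476 ≈ 3672 billion, so the shortfall is 4002 - 3672 = 330 billion.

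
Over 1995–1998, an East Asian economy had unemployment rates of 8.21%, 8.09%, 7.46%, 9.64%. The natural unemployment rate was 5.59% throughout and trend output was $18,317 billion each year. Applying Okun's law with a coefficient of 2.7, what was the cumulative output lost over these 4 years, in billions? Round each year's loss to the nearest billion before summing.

Year 1995: gap = -2.7 × (8.21 - 5.59) = -7.074%, loss ≈ 18317 × 7.074/100 ≈ 1296.
Year 1996: gap = -2.7 × (8.09 - 5.59) = -6.75%, loss ≈ 18317 × 6.75/100 ≈ 1236.
Year 1997: gap = -2.7 × (7.46 - 5.59) = -5.049%, loss ≈ 18317 × 5.049/100 ≈ 925.
Year 1998: gap = -2.7 × (9.64 - 5.59) = -10.935%, loss ≈ 18317 × 10.935/100 ≈ 2003.
Total lost output = 1296 + 1236 + 925 + 2003 = 5460 billion.

$5,460 billion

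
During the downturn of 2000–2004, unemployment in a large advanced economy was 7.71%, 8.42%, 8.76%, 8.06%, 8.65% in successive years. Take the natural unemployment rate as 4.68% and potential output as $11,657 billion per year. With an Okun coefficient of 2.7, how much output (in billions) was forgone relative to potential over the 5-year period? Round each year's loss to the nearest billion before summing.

Year 2000: gap = -2.7 × (7.71 - 4.68) = -8.181%, loss ≈ 11657 × 8.181/100 ≈ 954.
Year 2001: gap = -2.7 × (8.42 - 4.68) = -10.098%, loss ≈ 11657 × 10.098/100 ≈ 1177.
Year 2002: gap = -2.7 × (8.76 - 4.68) = -11.016%, loss ≈ 11657 × 11.016/100 ≈ 1284.
Year 2003: gap = -2.7 × (8.06 - 4.68) = -9.126%, loss ≈ 11657 × 9.126/100 ≈ 1064.
Year 2004: gap = -2.7 × (8.65 - 4.68) = -10.719%, loss ≈ 11657 × 10.719/100 ≈ 1250.
Total lost output = 954 + 1177 + 1284 + 1064 + 1250 = 5729 billion.

$5,729 billion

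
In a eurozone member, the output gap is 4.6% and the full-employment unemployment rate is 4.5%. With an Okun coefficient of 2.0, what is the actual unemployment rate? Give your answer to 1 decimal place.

2.2%

From Okun's law, u - u* = -(output gap)/β = -(4.6)/2.0 = -2.3 points.
So u = 4.5 - 2.3 = 2.2%.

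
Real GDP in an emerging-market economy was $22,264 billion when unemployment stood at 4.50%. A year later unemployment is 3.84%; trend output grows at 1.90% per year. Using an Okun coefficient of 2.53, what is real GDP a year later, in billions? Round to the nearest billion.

Δu = 3.84 - 4.5 = -0.66 points.
Okun's law (growth form): g_Y = g_Y* - β × Δu = 1.90 - 2.53 × (-0.66) = 1.9 + 1.6698 = 3.5698%.
Real GDP in the next year = 22264 × (1 + 3.5698/100) = 22264 × 1.035698 ≈ 23059 billion.

$23,059 billion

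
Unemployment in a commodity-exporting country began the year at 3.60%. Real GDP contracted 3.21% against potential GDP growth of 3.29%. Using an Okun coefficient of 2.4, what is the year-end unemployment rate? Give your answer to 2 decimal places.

Growth-rate Okun's law: g_Y = g_Y* - β × Δu, so Δu = (g_Y* - g_Y)/β.
Δu = (3.29 + 3.21)/2.4 = 6.5/2.4 = 2.71 percentage points.
Year-end unemployment = 3.6 + 2.71 = 6.31%.

6.31%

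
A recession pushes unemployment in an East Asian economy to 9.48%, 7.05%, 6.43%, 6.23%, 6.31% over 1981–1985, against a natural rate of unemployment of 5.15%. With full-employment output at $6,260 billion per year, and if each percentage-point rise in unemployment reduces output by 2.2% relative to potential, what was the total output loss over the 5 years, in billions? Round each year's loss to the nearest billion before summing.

$1,343 billion

Year 1981: gap = -2.2 × (9.48 - 5.15) = -9.526%, loss ≈ 6260 × 9.526/100 ≈ 596.
Year 1982: gap = -2.2 × (7.05 - 5.15) = -4.18%, loss ≈ 6260 × 4.18/100 ≈ 262.
Year 1983: gap = -2.2 × (6.43 - 5.15) = -2.816%, loss ≈ 6260 × 2.816/100 ≈ 176.
Year 1984: gap = -2.2 × (6.23 - 5.15) = -2.376%, loss ≈ 6260 × 2.376/100 ≈ 149.
Year 1985: gap = -2.2 × (6.31 - 5.15) = -2.552%, loss ≈ 6260 × 2.552/100 ≈ 160.
Total lost output = 596 + 262 + 176 + 149 + 160 = 1343 billion.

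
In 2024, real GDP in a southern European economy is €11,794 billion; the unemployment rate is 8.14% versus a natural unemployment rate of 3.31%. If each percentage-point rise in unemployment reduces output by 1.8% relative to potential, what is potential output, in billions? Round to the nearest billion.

€12,917 billion

Unemployment gap = 8.14 - 3.31 = 4.83 points, so output gap = -1.8 × 4.83 = -8.694%.
Since Y = Y* × (1 + gap/100), Y* = 11794/0.91306 ≈ 12917 billion.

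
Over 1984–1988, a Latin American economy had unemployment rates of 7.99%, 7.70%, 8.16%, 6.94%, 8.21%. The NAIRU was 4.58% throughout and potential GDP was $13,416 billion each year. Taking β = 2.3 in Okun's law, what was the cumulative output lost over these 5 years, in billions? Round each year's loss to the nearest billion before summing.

Year 1984: gap = -2.3 × (7.99 - 4.58) = -7.843%, loss ≈ 13416 × 7.843/100 ≈ 1052.
Year 1985: gap = -2.3 × (7.7 - 4.58) = -7.176%, loss ≈ 13416 × 7.176/100 ≈ 963.
Year 1986: gap = -2.3 × (8.16 - 4.58) = -8.234%, loss ≈ 13416 × 8.234/100 ≈ 1105.
Year 1987: gap = -2.3 × (6.94 - 4.58) = -5.428%, loss ≈ 13416 × 5.428/100 ≈ 728.
Year 1988: gap = -2.3 × (8.21 - 4.58) = -8.349%, loss ≈ 13416 × 8.349/100 ≈ 1120.
Total lost output = 1052 + 963 + 1105 + 728 + 1120 = 4968 billion.

$4,968 billion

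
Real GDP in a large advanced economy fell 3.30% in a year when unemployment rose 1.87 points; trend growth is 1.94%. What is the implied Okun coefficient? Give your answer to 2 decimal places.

β ≈ 2.80

Growth form: g_Y = g_Y* - β × Δu, so β = (g_Y* - g_Y)/Δu.
β = (1.94 + 3.3)/1.87 = 5.24/1.87 = 2.80.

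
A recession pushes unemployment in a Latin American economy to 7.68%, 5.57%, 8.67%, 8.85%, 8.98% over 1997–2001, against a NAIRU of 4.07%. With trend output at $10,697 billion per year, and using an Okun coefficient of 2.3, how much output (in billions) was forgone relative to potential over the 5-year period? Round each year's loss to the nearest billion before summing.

Year 1997: gap = -2.3 × (7.68 - 4.07) = -8.303%, loss ≈ 10697 × 8.303/100 ≈ 888.
Year 1998: gap = -2.3 × (5.57 - 4.07) = -3.45%, loss ≈ 10697 × 3.45/100 ≈ 369.
Year 1999: gap = -2.3 × (8.67 - 4.07) = -10.58%, loss ≈ 10697 × 10.58/100 ≈ 1132.
Year 2000: gap = -2.3 × (8.85 - 4.07) = -10.994%, loss ≈ 10697 × 10.994/100 ≈ 1176.
Year 2001: gap = -2.3 × (8.98 - 4.07) = -11.293%, loss ≈ 10697 × 11.293/100 ≈ 1208.
Total lost output = 888 + 369 + 1132 + 1176 + 1208 = 4773 billion.

$4,773 billion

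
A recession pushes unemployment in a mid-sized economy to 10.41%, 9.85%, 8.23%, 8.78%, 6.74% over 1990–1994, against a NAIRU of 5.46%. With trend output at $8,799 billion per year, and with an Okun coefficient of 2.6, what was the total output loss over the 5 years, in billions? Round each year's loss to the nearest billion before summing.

$3,823 billion

Year 1990: gap = -2.6 × (10.41 - 5.46) = -12.87%, loss ≈ 8799 × 12.87/100 ≈ 1132.
Year 1991: gap = -2.6 × (9.85 - 5.46) = -11.414%, loss ≈ 8799 × 11.414/100 ≈ 1004.
Year 1992: gap = -2.6 × (8.23 - 5.46) = -7.202%, loss ≈ 8799 × 7.202/100 ≈ 634.
Year 1993: gap = -2.6 × (8.78 - 5.46) = -8.632%, loss ≈ 8799 × 8.632/100 ≈ 760.
Year 1994: gap = -2.6 × (6.74 - 5.46) = -3.328%, loss ≈ 8799 × 3.328/100 ≈ 293.
Total lost output = 1132 + 1004 + 634 + 760 + 293 = 3823 billion.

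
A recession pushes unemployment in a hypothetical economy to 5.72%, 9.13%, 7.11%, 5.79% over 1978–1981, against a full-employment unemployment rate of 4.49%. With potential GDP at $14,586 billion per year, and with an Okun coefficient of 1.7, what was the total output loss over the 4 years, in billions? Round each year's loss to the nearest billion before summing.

$2,428 billion

Year 1978: gap = -1.7 × (5.72 - 4.49) = -2.091%, loss ≈ 14586 × 2.091/100 ≈ 305.
Year 1979: gap = -1.7 × (9.13 - 4.49) = -7.888%, loss ≈ 14586 × 7.888/100 ≈ 1151.
Year 1980: gap = -1.7 × (7.11 - 4.49) = -4.454%, loss ≈ 14586 × 4.454/100 ≈ 650.
Year 1981: gap = -1.7 × (5.79 - 4.49) = -2.21%, loss ≈ 14586 × 2.21/100 ≈ 322.
Total lost output = 305 + 1151 + 650 + 322 = 2428 billion.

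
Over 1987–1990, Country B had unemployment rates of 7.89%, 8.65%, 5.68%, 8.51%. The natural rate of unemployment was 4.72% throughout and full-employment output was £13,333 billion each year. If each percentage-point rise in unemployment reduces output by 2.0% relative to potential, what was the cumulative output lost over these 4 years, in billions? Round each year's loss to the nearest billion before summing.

Year 1987: gap = -2.0 × (7.89 - 4.72) = -6.34%, loss ≈ 13333 × 6.34/100 ≈ 845.
Year 1988: gap = -2.0 × (8.65 - 4.72) = -7.86%, loss ≈ 13333 × 7.86/100 ≈ 1048.
Year 1989: gap = -2.0 × (5.68 - 4.72) = -1.92%, loss ≈ 13333 × 1.92/100 ≈ 256.
Year 1990: gap = -2.0 × (8.51 - 4.72) = -7.58%, loss ≈ 13333 × 7.58/100 ≈ 1011.
Total lost output = 845 + 1048 + 256 + 1011 = 3160 billion.

£3,160 billion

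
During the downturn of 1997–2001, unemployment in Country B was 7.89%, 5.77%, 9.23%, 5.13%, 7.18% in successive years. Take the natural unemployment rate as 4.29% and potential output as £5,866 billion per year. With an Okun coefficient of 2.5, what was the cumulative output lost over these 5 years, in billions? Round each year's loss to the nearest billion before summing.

£2,016 billion

Year 1997: gap = -2.5 × (7.89 - 4.29) = -9%, loss ≈ 5866 × 9/100 ≈ 528.
Year 1998: gap = -2.5 × (5.77 - 4.29) = -3.7%, loss ≈ 5866 × 3.7/100 ≈ 217.
Year 1999: gap = -2.5 × (9.23 - 4.29) = -12.35%, loss ≈ 5866 × 12.35/100 ≈ 724.
Year 2000: gap = -2.5 × (5.13 - 4.29) = -2.1%, loss ≈ 5866 × 2.1/100 ≈ 123.
Year 2001: gap = -2.5 × (7.18 - 4.29) = -7.225%, loss ≈ 5866 × 7.225/100 ≈ 424.
Total lost output = 528 + 217 + 724 + 123 + 424 = 2016 billion.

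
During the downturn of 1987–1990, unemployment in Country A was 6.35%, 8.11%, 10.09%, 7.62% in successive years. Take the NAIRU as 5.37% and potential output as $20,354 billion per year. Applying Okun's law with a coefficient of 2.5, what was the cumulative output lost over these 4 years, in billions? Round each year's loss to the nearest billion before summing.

$5,440 billion

Year 1987: gap = -2.5 × (6.35 - 5.37) = -2.45%, loss ≈ 20354 × 2.45/100 ≈ 499.
Year 1988: gap = -2.5 × (8.11 - 5.37) = -6.85%, loss ≈ 20354 × 6.85/100 ≈ 1394.
Year 1989: gap = -2.5 × (10.09 - 5.37) = -11.8%, loss ≈ 20354 × 11.8/100 ≈ 2402.
Year 1990: gap = -2.5 × (7.62 - 5.37) = -5.625%, loss ≈ 20354 × 5.625/100 ≈ 1145.
Total lost output = 499 + 1394 + 2402 + 1145 = 5440 billion.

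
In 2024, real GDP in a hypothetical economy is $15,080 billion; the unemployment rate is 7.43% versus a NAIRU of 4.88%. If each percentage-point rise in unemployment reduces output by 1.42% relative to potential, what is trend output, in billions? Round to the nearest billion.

$15,647 billion

Unemployment gap = 7.43 - 4.88 = 2.55 points, so output gap = -1.42 × 2.55 = -3.621%.
Since Y = Y* × (1 + gap/100), Y* = 15080/0.96379 ≈ 15647 billion.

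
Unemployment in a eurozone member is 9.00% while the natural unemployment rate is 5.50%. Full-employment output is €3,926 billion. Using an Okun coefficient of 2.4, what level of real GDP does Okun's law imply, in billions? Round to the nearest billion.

Unemployment gap = 9 - 5.5 = 3.5 points, so the output gap is -2.4 × 3.5 = -8.4%.
Actual GDP = 3926 × (1 - 8.4/100) = 3926 × 0.916 ≈ 3596 billion.

€3,596 billion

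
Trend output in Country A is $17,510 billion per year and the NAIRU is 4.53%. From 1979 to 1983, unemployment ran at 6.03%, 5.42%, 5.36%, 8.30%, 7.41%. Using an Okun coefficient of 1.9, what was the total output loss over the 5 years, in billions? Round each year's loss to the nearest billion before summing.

$3,283 billion

Year 1979: gap = -1.9 × (6.03 - 4.53) = -2.85%, loss ≈ 17510 × 2.85/100 ≈ 499.
Year 1980: gap = -1.9 × (5.42 - 4.53) = -1.691%, loss ≈ 17510 × 1.691/100 ≈ 296.
Year 1981: gap = -1.9 × (5.36 - 4.53) = -1.577%, loss ≈ 17510 × 1.577/100 ≈ 276.
Year 1982: gap = -1.9 × (8.3 - 4.53) = -7.163%, loss ≈ 17510 × 7.163/100 ≈ 1254.
Year 1983: gap = -1.9 × (7.41 - 4.53) = -5.472%, loss ≈ 17510 × 5.472/100 ≈ 958.
Total lost output = 499 + 296 + 276 + 1254 + 958 = 3283 billion.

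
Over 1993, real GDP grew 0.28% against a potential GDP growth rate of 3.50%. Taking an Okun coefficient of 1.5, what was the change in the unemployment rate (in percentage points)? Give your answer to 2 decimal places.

Growth-rate Okun's law: g_Y = g_Y* - β × Δu, so Δu = (g_Y* - g_Y)/β.
Δu = (3.5 - 0.28)/1.5 = 3.22/1.5 = 2.15 percentage points.

2.15 percentage points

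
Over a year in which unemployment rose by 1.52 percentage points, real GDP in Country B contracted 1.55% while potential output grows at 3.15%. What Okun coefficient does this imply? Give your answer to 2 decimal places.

Growth form: g_Y = g_Y* - β × Δu, so β = (g_Y* - g_Y)/Δu.
β = (3.15 + 1.55)/1.52 = 4.7/1.52 = 3.09.

β ≈ 3.09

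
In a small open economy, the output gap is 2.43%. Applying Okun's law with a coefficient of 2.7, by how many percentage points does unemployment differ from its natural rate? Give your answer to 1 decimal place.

-0.9 percentage points

Okun's law: output gap = -β × (u - u*), so u - u* = -(output gap)/β.
u - u* = -(2.43)/2.7 = -0.9 percentage points.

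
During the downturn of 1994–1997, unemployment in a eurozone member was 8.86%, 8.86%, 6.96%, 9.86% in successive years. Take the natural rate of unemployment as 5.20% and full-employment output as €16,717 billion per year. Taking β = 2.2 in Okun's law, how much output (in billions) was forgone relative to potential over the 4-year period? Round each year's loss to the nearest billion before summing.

€5,053 billion

Year 1994: gap = -2.2 × (8.86 - 5.2) = -8.052%, loss ≈ 16717 × 8.052/100 ≈ 1346.
Year 1995: gap = -2.2 × (8.86 - 5.2) = -8.052%, loss ≈ 16717 × 8.052/100 ≈ 1346.
Year 1996: gap = -2.2 × (6.96 - 5.2) = -3.872%, loss ≈ 16717 × 3.872/100 ≈ 647.
Year 1997: gap = -2.2 × (9.86 - 5.2) = -10.252%, loss ≈ 16717 × 10.252/100 ≈ 1714.
Total lost output = 1346 + 1346 + 647 + 1714 = 5053 billion.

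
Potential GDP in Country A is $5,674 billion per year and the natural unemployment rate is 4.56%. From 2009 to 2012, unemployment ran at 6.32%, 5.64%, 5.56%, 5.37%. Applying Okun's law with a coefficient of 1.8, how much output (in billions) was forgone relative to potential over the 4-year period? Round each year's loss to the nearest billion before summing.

Year 2009: gap = -1.8 × (6.32 - 4.56) = -3.168%, loss ≈ 5674 × 3.168/100 ≈ 180.
Year 2010: gap = -1.8 × (5.64 - 4.56) = -1.944%, loss ≈ 5674 × 1.944/100 ≈ 110.
Year 2011: gap = -1.8 × (5.56 - 4.56) = -1.8%, loss ≈ 5674 × 1.8/100 ≈ 102.
Year 2012: gap = -1.8 × (5.37 - 4.56) = -1.458%, loss ≈ 5674 × 1.458/100 ≈ 83.
Total lost output = 180 + 110 + 102 + 83 = 475 billion.

$475 billion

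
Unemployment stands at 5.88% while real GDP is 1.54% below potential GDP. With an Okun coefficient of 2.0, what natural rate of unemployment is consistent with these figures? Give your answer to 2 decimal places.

5.11%

From Okun's law, u - u* = -(output gap)/β = -(-1.54)/2.0 = 0.77 points.
So u* = 5.88 - 0.77 = 5.11%.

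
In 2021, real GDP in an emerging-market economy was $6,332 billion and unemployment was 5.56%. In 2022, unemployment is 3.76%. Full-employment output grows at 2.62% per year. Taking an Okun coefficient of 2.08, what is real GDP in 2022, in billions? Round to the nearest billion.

$6,735 billion

Δu = 3.76 - 5.56 = -1.8 points.
Okun's law (growth form): g_Y = g_Y* - β × Δu = 2.62 - 2.08 × (-1.80) = 2.62 + 3.744 = 6.364%.
Real GDP in the next year = 6332 × (1 + 6.364/100) = 6332 × 1.06364 ≈ 6735 billion.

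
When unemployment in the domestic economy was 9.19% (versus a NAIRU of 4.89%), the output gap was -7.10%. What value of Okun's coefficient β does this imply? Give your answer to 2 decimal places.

Okun's law: output gap = -β × (u - u*).
-7.10 = -β × (9.19 - 4.89) = -β × 4.3, so β = 7.1/4.3 = 1.65.

β ≈ 1.65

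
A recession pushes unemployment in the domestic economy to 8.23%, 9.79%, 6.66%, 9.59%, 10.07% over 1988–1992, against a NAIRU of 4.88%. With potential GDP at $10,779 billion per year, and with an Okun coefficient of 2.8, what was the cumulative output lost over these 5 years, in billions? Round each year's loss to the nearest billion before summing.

$6,018 billion

Year 1988: gap = -2.8 × (8.23 - 4.88) = -9.38%, loss ≈ 10779 × 9.38/100 ≈ 1011.
Year 1989: gap = -2.8 × (9.79 - 4.88) = -13.748%, loss ≈ 10779 × 13.748/100 ≈ 1482.
Year 1990: gap = -2.8 × (6.66 - 4.88) = -4.984%, loss ≈ 10779 × 4.984/100 ≈ 537.
Year 1991: gap = -2.8 × (9.59 - 4.88) = -13.188%, loss ≈ 10779 × 13.188/100 ≈ 1422.
Year 1992: gap = -2.8 × (10.07 - 4.88) = -14.532%, loss ≈ 10779 × 14.532/100 ≈ 1566.
Total lost output = 1011 + 1482 + 537 + 1422 + 1566 = 6018 billion.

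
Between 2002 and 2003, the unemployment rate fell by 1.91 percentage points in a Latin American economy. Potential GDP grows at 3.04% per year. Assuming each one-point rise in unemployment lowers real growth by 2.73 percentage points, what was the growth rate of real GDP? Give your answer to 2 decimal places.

8.25%

Growth-rate Okun's law: g_Y = g_Y* - β × Δu.
g_Y = 3.04 - 2.73 × (-1.91) = 3.04 + 5.2143 = 8.2543%, i.e. 8.25% to 2 d.p.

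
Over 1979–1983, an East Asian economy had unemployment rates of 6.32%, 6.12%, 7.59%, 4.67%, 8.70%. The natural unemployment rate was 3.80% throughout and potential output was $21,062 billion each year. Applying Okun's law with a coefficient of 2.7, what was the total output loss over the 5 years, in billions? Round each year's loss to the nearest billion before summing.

Year 1979: gap = -2.7 × (6.32 - 3.8) = -6.804%, loss ≈ 21062 × 6.804/100 ≈ 1433.
Year 1980: gap = -2.7 × (6.12 - 3.8) = -6.264%, loss ≈ 21062 × 6.264/100 ≈ 1319.
Year 1981: gap = -2.7 × (7.59 - 3.8) = -10.233%, loss ≈ 21062 × 10.233/100 ≈ 2155.
Year 1982: gap = -2.7 × (4.67 - 3.8) = -2.349%, loss ≈ 21062 × 2.349/100 ≈ 495.
Year 1983: gap = -2.7 × (8.7 - 3.8) = -13.23%, loss ≈ 21062 × 13.23/100 ≈ 2787.
Total lost output = 1433 + 1319 + 2155 + 495 + 2787 = 8189 billion.

$8,189 billion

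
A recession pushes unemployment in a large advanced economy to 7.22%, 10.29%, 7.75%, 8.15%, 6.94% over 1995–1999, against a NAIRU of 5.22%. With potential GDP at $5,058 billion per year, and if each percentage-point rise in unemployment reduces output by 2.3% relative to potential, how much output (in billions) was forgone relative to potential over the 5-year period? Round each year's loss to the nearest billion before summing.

$1,658 billion

Year 1995: gap = -2.3 × (7.22 - 5.22) = -4.6%, loss ≈ 5058 × 4.6/100 ≈ 233.
Year 1996: gap = -2.3 × (10.29 - 5.22) = -11.661%, loss ≈ 5058 × 11.661/100 ≈ 590.
Year 1997: gap = -2.3 × (7.75 - 5.22) = -5.819%, loss ≈ 5058 × 5.819/100 ≈ 294.
Year 1998: gap = -2.3 × (8.15 - 5.22) = -6.739%, loss ≈ 5058 × 6.739/100 ≈ 341.
Year 1999: gap = -2.3 × (6.94 - 5.22) = -3.956%, loss ≈ 5058 × 3.956/100 ≈ 200.
Total lost output = 233 + 590 + 294 + 341 + 200 = 1658 billion.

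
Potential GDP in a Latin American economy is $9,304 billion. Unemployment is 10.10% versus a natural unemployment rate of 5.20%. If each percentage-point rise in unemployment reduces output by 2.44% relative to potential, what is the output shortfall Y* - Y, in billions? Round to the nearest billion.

$1,112 billion

Output gap = -2.44 × (10.1 - 5.2) = -2.44 × 4.9 = -11.956%.
Actual GDP ≈ 9304 × 0.88044 ≈ 8192 billion, so the shortfall is 9304 - 8192 = 1112 billion.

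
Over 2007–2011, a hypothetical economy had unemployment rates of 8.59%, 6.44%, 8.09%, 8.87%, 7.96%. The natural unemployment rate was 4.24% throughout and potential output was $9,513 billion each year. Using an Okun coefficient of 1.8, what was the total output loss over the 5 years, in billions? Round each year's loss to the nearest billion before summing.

Year 2007: gap = -1.8 × (8.59 - 4.24) = -7.83%, loss ≈ 9513 × 7.83/100 ≈ 745.
Year 2008: gap = -1.8 × (6.44 - 4.24) = -3.96%, loss ≈ 9513 × 3.96/100 ≈ 377.
Year 2009: gap = -1.8 × (8.09 - 4.24) = -6.93%, loss ≈ 9513 × 6.93/100 ≈ 659.
Year 2010: gap = -1.8 × (8.87 - 4.24) = -8.334%, loss ≈ 9513 × 8.334/100 ≈ 793.
Year 2011: gap = -1.8 × (7.96 - 4.24) = -6.696%, loss ≈ 9513 × 6.696/100 ≈ 637.
Total lost output = 745 + 377 + 659 + 793 + 637 = 3211 billion.

$3,211 billion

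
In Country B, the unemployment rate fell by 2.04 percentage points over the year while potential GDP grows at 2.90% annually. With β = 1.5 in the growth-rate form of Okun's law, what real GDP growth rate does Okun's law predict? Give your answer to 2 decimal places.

Growth-rate Okun's law: g_Y = g_Y* - β × Δu.
g_Y = 2.90 - 1.5 × (-2.04) = 2.9 + 3.06 = 5.96%, i.e. 5.96% to 2 d.p.

5.96%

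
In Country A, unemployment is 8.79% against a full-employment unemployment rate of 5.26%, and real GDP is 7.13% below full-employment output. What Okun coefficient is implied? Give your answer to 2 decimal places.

Okun's law: output gap = -β × (u - u*).
-7.13 = -β × (8.79 - 5.26) = -β × 3.53, so β = 7.13/3.53 = 2.02.

β ≈ 2.02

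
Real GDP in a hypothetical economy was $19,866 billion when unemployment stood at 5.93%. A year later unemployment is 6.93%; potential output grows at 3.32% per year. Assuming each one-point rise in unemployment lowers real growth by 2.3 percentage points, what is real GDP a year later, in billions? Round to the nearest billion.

$20,069 billion

Δu = 6.93 - 5.93 = 1 point.
Okun's law (growth form): g_Y = g_Y* - β × Δu = 3.32 - 2.3 × (1.00) = 3.32 - 2.3 = 1.02%.
Real GDP in the next year = 19866 × (1 + 1.02/100) = 19866 × 1.0102 ≈ 20069 billion.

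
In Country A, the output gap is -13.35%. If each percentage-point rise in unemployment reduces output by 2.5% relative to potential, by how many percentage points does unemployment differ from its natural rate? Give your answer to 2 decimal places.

5.34 percentage points

Okun's law: output gap = -β × (u - u*), so u - u* = -(output gap)/β.
u - u* = -(-13.35)/2.5 = 5.34 percentage points.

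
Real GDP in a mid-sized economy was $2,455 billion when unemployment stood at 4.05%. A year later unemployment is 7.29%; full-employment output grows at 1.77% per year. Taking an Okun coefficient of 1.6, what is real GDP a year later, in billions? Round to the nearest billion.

$2,371 billion

Δu = 7.29 - 4.05 = 3.24 points.
Okun's law (growth form): g_Y = g_Y* - β × Δu = 1.77 - 1.6 × (3.24) = 1.77 - 5.184 = -3.414%.
Real GDP in the next year = 2455 × (1 - 3.414/100) = 2455 × 0.96586 ≈ 2371 billion.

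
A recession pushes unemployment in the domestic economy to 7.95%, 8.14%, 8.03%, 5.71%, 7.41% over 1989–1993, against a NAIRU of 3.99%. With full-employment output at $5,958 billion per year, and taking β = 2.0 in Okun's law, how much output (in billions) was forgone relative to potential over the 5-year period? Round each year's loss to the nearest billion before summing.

Year 1989: gap = -2.0 × (7.95 - 3.99) = -7.92%, loss ≈ 5958 × 7.92/100 ≈ 472.
Year 1990: gap = -2.0 × (8.14 - 3.99) = -8.3%, loss ≈ 5958 × 8.3/100 ≈ 495.
Year 1991: gap = -2.0 × (8.03 - 3.99) = -8.08%, loss ≈ 5958 × 8.08/100 ≈ 481.
Year 1992: gap = -2.0 × (5.71 - 3.99) = -3.44%, loss ≈ 5958 × 3.44/100 ≈ 205.
Year 1993: gap = -2.0 × (7.41 - 3.99) = -6.84%, loss ≈ 5958 × 6.84/100 ≈ 408.
Total lost output = 472 + 495 + 481 + 205 + 408 = 2061 billion.

$2,061 billion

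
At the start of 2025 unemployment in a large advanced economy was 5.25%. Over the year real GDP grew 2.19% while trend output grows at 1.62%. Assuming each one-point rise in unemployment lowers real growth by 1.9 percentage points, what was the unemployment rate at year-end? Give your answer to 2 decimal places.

Growth-rate Okun's law: g_Y = g_Y* - β × Δu, so Δu = (g_Y* - g_Y)/β.
Δu = (1.62 - 2.19)/1.9 = -0.57/1.9 = -0.30 percentage points.
Year-end unemployment = 5.25 - 0.3 = 4.95%.

4.95%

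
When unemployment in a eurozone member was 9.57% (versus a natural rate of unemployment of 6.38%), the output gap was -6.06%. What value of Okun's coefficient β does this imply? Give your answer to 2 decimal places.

Okun's law: output gap = -β × (u - u*).
-6.06 = -β × (9.57 - 6.38) = -β × 3.19, so β = 6.06/3.19 = 1.90.

β ≈ 1.90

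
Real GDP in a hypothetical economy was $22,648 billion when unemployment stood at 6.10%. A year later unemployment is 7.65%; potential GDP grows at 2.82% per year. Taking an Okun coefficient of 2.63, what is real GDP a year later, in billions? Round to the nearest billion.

Δu = 7.65 - 6.1 = 1.55 points.
Okun's law (growth form): g_Y = g_Y* - β × Δu = 2.82 - 2.63 × (1.55) = 2.82 - 4.0765 = -1.2565%.
Real GDP in the next year = 22648 × (1 - 1.2565/100) = 22648 × 0.987435 ≈ 22363 billion.

$22,363 billion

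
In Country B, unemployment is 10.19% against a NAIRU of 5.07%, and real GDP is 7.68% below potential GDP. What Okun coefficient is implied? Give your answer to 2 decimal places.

Okun's law: output gap = -β × (u - u*).
-7.68 = -β × (10.19 - 5.07) = -β × 5.12, so β = 7.68/5.12 = 1.50.

β ≈ 1.50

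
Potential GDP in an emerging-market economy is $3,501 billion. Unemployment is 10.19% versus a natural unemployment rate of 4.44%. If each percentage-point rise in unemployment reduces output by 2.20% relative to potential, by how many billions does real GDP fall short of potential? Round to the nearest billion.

Output gap = -2.20 × (10.19 - 4.44) = -2.2 × 5.75 = -12.65%.
Actual GDP ≈ 3501 × 0.8735 ≈ 3058 billion, so the shortfall is 3501 - 3058 = 443 billion.

$443 billion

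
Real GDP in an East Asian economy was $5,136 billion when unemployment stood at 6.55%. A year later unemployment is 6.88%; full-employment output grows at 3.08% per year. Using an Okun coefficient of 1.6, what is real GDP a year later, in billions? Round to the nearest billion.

$5,267 billion

Δu = 6.88 - 6.55 = 0.33 points.
Okun's law (growth form): g_Y = g_Y* - β × Δu = 3.08 - 1.6 × (0.33) = 3.08 - 0.528 = 2.552%.
Real GDP in the next year = 5136 × (1 + 2.552/100) = 5136 × 1.02552 ≈ 5267 billion.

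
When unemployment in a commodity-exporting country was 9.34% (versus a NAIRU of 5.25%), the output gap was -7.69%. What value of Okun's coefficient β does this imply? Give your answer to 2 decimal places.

β ≈ 1.88

Okun's law: output gap = -β × (u - u*).
-7.69 = -β × (9.34 - 5.25) = -β × 4.09, so β = 7.69/4.09 = 1.88.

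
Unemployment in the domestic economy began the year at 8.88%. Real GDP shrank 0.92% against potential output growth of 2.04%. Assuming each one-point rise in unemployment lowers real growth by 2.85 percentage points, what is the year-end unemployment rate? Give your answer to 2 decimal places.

9.92%

Growth-rate Okun's law: g_Y = g_Y* - β × Δu, so Δu = (g_Y* - g_Y)/β.
Δu = (2.04 + 0.92)/2.85 = 2.96/2.85 = 1.04 percentage points.
Year-end unemployment = 8.88 + 1.04 = 9.92%.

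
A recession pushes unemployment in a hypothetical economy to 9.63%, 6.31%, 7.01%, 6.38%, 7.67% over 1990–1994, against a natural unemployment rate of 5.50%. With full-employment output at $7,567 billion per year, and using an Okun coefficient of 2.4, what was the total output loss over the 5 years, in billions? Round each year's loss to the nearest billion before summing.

$1,725 billion

Year 1990: gap = -2.4 × (9.63 - 5.5) = -9.912%, loss ≈ 7567 × 9.912/100 ≈ 750.
Year 1991: gap = -2.4 × (6.31 - 5.5) = -1.944%, loss ≈ 7567 × 1.944/100 ≈ 147.
Year 1992: gap = -2.4 × (7.01 - 5.5) = -3.624%, loss ≈ 7567 × 3.624/100 ≈ 274.
Year 1993: gap = -2.4 × (6.38 - 5.5) = -2.112%, loss ≈ 7567 × 2.112/100 ≈ 160.
Year 1994: gap = -2.4 × (7.67 - 5.5) = -5.208%, loss ≈ 7567 × 5.208/100 ≈ 394.
Total lost output = 750 + 147 + 274 + 160 + 394 = 1725 billion.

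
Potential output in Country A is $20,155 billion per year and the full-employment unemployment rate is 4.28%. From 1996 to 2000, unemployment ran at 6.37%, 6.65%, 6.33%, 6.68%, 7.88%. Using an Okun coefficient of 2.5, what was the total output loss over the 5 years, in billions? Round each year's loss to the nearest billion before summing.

Year 1996: gap = -2.5 × (6.37 - 4.28) = -5.225%, loss ≈ 20155 × 5.225/100 ≈ 1053.
Year 1997: gap = -2.5 × (6.65 - 4.28) = -5.925%, loss ≈ 20155 × 5.925/100 ≈ 1194.
Year 1998: gap = -2.5 × (6.33 - 4.28) = -5.125%, loss ≈ 20155 × 5.125/100 ≈ 1033.
Year 1999: gap = -2.5 × (6.68 - 4.28) = -6%, loss ≈ 20155 × 6/100 ≈ 1209.
Year 2000: gap = -2.5 × (7.88 - 4.28) = -9%, loss ≈ 20155 × 9/100 ≈ 1814.
Total lost output = 1053 + 1194 + 1033 + 1209 + 1814 = 6303 billion.

$6,303 billion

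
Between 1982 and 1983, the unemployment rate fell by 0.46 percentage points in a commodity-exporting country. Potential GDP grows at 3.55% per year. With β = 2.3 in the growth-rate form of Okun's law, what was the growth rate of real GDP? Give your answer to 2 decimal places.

Growth-rate Okun's law: g_Y = g_Y* - β × Δu.
g_Y = 3.55 - 2.3 × (-0.46) = 3.55 + 1.058 = 4.608%, i.e. 4.61% to 2 d.p.

4.61%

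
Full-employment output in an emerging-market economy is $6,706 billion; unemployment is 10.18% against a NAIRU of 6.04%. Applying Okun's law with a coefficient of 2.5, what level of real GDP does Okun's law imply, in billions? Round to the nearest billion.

$6,012 billion

Unemployment gap = 10.18 - 6.04 = 4.14 points, so the output gap is -2.5 × 4.14 = -10.35%.
Actual GDP = 6706 × (1 - 10.35/100) = 6706 × 0.8965 ≈ 6012 billion.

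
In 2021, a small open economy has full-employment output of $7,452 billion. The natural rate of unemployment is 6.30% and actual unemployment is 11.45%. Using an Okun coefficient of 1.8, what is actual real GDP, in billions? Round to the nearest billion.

Unemployment gap = 11.45 - 6.3 = 5.15 points, so the output gap is -1.8 × 5.15 = -9.27%.
Actual GDP = 7452 × (1 - 9.27/100) = 7452 × 0.9073 ≈ 6761 billion.

$6,761 billion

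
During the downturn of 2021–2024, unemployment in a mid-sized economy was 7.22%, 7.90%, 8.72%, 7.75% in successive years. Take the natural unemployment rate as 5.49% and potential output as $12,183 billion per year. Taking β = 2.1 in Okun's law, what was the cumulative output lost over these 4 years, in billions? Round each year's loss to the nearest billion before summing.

$2,464 billion

Year 2021: gap = -2.1 × (7.22 - 5.49) = -3.633%, loss ≈ 12183 × 3.633/100 ≈ 443.
Year 2022: gap = -2.1 × (7.9 - 5.49) = -5.061%, loss ≈ 12183 × 5.061/100 ≈ 617.
Year 2023: gap = -2.1 × (8.72 - 5.49) = -6.783%, loss ≈ 12183 × 6.783/100 ≈ 826.
Year 2024: gap = -2.1 × (7.75 - 5.49) = -4.746%, loss ≈ 12183 × 4.746/100 ≈ 578.
Total lost output = 443 + 617 + 826 + 578 = 2464 billion.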